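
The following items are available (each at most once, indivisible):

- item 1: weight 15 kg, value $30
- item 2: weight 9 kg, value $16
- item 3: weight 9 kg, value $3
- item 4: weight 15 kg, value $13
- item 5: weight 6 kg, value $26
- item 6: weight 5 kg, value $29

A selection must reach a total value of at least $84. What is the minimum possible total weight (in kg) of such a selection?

Subsets with value ≥ 84, sorted by total weight:
- item 1+item 5+item 6: weight 26, value 85
- item 1+item 2+item 5+item 6: weight 35, value 101
Minimum weight: 26 kg.

26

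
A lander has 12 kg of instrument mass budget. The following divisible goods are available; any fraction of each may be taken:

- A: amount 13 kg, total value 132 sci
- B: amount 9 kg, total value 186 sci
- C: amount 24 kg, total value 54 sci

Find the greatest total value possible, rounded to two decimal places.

Take in order of value per unit:
- B (186/9 per unit): all 9 → value 186, running total 186.00
- A (132/13 per unit): 3 of 13 → value 3×132/13 = 30.4615, running total 216.46
Total 216.46.

216.46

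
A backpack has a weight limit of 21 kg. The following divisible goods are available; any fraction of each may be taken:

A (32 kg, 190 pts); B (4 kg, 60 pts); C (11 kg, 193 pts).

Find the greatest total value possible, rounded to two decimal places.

288.63

Take in order of value per unit:
- C (193/11 per unit): all 11 → value 193, running total 193.00
- B (60/4 per unit): all 4 → value 60, running total 253.00
- A (190/32 per unit): 6 of 32 → value 6×190/32 = 35.6250, running total 288.63
Total 288.63.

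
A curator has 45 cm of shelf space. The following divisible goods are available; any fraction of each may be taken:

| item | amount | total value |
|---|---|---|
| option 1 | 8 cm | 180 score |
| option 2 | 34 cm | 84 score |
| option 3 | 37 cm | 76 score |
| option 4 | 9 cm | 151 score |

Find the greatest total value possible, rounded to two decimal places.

Take in order of value per unit:
- option 1 (180/8 per unit): all 8 → value 180, running total 180.00
- option 4 (151/9 per unit): all 9 → value 151, running total 331.00
- option 2 (84/34 per unit): 28 of 34 → value 28×84/34 = 69.1765, running total 400.18
Total 400.18.

400.18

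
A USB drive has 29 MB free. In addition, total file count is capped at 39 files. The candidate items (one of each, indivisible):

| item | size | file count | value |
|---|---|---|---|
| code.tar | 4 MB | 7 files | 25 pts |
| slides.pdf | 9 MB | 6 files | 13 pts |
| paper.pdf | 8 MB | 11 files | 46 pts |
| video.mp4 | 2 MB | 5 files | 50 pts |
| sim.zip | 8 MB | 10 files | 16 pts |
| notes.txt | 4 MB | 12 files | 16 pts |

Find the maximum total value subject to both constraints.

137 pts

Feasible sets respecting both limits:
- code.tar+paper.pdf+video.mp4+sim.zip: size 22, file count 33, value 137
- code.tar+paper.pdf+video.mp4+notes.txt: size 18, file count 35, value 137
- code.tar+slides.pdf+paper.pdf+video.mp4: size 23, file count 29, value 134
- paper.pdf+video.mp4+sim.zip+notes.txt: size 22, file count 38, value 128
Best: 137 pts.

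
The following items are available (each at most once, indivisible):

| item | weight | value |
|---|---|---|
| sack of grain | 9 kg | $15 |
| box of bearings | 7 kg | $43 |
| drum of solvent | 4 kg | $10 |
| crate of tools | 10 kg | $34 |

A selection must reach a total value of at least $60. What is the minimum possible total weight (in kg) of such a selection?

17

Subsets with value ≥ 60, sorted by total weight:
- box of bearings+crate of tools: weight 17, value 77
- sack of grain+box of bearings+drum of solvent: weight 20, value 68
- box of bearings+drum of solvent+crate of tools: weight 21, value 87
- sack of grain+box of bearings+crate of tools: weight 26, value 92
Minimum weight: 17 kg.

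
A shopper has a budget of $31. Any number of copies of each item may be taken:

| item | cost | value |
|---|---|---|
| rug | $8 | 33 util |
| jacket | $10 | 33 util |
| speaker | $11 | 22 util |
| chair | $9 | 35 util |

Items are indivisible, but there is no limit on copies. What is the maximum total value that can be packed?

Best value-per-unit is rug at 33/8; filling with it alone gives 3×33 = 99.
Optimal mix: 3×chair → cost 27, value 105.

105 util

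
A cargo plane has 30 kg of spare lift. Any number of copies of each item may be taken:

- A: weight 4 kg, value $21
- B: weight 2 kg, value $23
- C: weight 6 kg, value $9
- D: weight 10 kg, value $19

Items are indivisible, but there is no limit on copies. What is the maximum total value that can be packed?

Best value-per-unit is B at 23/2, and filling with it alone uses weight 15×2=30. No mix of the others beats 15×23 = 345.

$345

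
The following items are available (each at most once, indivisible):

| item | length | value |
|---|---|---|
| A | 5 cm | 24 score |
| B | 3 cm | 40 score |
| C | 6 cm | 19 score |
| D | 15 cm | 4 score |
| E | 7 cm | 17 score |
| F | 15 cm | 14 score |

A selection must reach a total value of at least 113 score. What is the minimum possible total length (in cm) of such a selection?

36

Subsets with value ≥ 113, sorted by total length:
- A+B+C+E+F: length 36, value 114
- A+B+C+D+E+F: length 51, value 118
Minimum length: 36 cm.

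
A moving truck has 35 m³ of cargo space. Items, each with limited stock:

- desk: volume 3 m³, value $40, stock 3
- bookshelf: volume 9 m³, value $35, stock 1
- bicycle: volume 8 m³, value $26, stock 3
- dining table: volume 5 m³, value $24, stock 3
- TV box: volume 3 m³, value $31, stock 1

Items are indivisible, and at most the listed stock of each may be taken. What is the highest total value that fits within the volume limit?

Best selections within volume 35 and stock limits:
- 3×desk + 1×bicycle + 3×dining table + 1×TV box: volume 35, value 249
- 3×desk + 1×bookshelf + 1×bicycle + 1×dining table + 1×TV box: volume 34, value 236
Best: $249.

$249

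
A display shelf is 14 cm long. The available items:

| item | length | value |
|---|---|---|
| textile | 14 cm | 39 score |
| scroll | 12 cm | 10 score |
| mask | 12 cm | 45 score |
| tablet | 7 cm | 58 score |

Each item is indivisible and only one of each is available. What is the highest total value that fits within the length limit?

58 score

Check high-value combinations within 14 cm:
- tablet: length 7, value 58
- mask: length 12, value 45
- textile: length 14, value 39
- scroll: length 12, value 10
Best: 58 score.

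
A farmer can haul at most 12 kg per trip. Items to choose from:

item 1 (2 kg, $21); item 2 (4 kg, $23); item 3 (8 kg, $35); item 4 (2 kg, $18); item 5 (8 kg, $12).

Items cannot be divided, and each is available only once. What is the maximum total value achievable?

Check high-value combinations within 12 kg:
- item 1+item 3+item 4: weight 2+8+2=12, value 21+35+18=74
- item 1+item 2+item 4: weight 2+4+2=8, value 21+23+18=62
- item 2+item 3: weight 4+8=12, value 23+35=58
Best: $74.

$74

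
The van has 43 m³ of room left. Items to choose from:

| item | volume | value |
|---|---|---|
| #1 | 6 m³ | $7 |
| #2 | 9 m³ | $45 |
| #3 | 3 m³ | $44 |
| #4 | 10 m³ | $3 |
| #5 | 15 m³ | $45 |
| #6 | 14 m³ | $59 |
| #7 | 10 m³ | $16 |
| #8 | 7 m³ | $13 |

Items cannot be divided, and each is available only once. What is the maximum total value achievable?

$193

Check high-value combinations within 43 m³:
- #2+#3+#5+#6: volume 9+3+15+14=41, value 45+44+45+59=193
- #2+#3+#6+#7+#8: volume 9+3+14+10+7=43, value 45+44+59+16+13=177
- #1+#2+#3+#6+#7: volume 6+9+3+14+10=42, value 7+45+44+59+16=171
Best: $193.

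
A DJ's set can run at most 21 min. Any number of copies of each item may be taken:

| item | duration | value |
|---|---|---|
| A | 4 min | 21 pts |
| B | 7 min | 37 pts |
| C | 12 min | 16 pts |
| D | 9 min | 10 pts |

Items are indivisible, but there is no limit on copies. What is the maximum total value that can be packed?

111 pts

Best value-per-unit is B at 37/7, and filling with it alone uses duration 3×7=21. No mix of the others beats 3×37 = 111.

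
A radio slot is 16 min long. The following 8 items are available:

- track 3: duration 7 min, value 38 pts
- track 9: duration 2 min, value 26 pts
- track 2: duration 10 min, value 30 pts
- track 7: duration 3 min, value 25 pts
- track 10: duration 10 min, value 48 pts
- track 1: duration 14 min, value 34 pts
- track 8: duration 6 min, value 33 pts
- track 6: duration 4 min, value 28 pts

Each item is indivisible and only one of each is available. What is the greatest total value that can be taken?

This is a 0/1 knapsack; check combinations near the capacity.
- track 3+track 9+track 7+track 6: duration 7+2+3+4=16, value 38+26+25+28=117
- track 9+track 7+track 8+track 6: duration 2+3+6+4=15, value 26+25+33+28=112
- track 9+track 10+track 6: duration 2+10+4=16, value 26+48+28=102
- track 9+track 7+track 10: duration 2+3+10=15, value 26+25+48=99
Best: 117 pts.

117 pts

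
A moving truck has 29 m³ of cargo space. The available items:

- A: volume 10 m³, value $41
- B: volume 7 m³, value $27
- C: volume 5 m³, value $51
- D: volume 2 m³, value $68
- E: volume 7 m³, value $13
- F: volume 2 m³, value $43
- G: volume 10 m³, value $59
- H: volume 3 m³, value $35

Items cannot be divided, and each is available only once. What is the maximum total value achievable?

$283

Check high-value combinations within 29 m³:
- B+C+D+F+G+H: volume 7+5+2+2+10+3=29, value 27+51+68+43+59+35=283
- C+D+E+F+G+H: volume 5+2+7+2+10+3=29, value 51+68+13+43+59+35=269
- A+B+C+D+F+H: volume 10+7+5+2+2+3=29, value 41+27+51+68+43+35=265
- A+C+D+F+G: volume 10+5+2+2+10=29, value 41+51+68+43+59=262
Best: $283.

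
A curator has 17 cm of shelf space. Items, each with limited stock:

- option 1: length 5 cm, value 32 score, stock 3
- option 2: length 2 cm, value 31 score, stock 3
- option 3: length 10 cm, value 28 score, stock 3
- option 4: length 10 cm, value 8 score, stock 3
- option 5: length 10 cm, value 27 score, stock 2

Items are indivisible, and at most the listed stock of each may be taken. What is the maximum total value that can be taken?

157 score

Best selections within length 17 and stock limits:
- 2×option 1 + 3×option 2: length 16, value 157
- 3×option 1 + 1×option 2: length 17, value 127
- 2×option 1 + 2×option 2: length 14, value 126
- 1×option 1 + 3×option 2: length 11, value 125
Best: 157 score.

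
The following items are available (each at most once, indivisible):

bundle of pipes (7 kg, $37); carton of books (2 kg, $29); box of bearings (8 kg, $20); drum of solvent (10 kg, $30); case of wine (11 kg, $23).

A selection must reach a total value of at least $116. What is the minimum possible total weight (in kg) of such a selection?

Subsets with value ≥ 116, sorted by total weight:
- bundle of pipes+carton of books+box of bearings+drum of solvent: weight 27, value 116
- bundle of pipes+carton of books+drum of solvent+case of wine: weight 30, value 119
Minimum weight: 27 kg.

27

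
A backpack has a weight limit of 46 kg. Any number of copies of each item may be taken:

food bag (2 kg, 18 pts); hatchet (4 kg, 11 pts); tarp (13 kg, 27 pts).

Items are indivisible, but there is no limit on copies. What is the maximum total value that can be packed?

414 pts

Best value-per-unit is food bag at 18/2, and filling with it alone uses weight 23×2=46. No mix of the others beats 23×18 = 414.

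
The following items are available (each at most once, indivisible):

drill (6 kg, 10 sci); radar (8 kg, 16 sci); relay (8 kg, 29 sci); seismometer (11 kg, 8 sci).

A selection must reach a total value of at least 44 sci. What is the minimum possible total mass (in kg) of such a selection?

Subsets with value ≥ 44, sorted by total mass:
- radar+relay: mass 16, value 45
- drill+radar+relay: mass 22, value 55
Minimum mass: 16 kg.

16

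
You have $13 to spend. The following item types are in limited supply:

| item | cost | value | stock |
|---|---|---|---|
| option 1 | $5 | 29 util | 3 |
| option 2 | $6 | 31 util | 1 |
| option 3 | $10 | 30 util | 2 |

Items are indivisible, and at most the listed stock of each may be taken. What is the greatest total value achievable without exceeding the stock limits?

60 util

Best selections within cost 13 and stock limits:
- 1×option 1 + 1×option 2: cost 11, value 60
- 2×option 1: cost 10, value 58
Best: 60 util.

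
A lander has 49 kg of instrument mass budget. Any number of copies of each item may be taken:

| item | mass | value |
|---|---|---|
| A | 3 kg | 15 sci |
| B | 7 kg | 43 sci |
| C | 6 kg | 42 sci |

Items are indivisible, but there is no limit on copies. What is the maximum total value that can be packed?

Best value-per-unit is C at 42/6; filling with it alone gives 8×42 = 336.
Optimal mix: 1×B + 7×C → mass 49, value 337.

337 sci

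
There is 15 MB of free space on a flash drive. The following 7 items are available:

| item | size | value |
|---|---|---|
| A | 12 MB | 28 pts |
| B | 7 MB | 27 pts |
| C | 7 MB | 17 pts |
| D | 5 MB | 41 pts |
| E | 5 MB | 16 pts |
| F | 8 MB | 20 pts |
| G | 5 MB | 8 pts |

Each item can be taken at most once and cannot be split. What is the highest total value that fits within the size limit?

68 pts

This is a 0/1 knapsack; check combinations near the capacity.
- B+D: size 7+5=12, value 27+41=68
- D+E+G: size 5+5+5=15, value 41+16+8=65
- D+F: size 5+8=13, value 41+20=61
- C+D: size 7+5=12, value 17+41=58
Best: 68 pts.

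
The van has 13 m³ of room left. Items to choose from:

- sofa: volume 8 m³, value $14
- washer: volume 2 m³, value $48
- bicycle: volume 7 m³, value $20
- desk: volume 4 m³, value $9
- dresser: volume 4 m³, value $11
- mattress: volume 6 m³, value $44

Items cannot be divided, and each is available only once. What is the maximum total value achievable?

$103

This is a 0/1 knapsack; check combinations near the capacity.
- washer+dresser+mattress: volume 2+4+6=12, value 48+11+44=103
- washer+desk+mattress: volume 2+4+6=12, value 48+9+44=101
- washer+mattress: volume 2+6=8, value 48+44=92
- washer+bicycle+dresser: volume 2+7+4=13, value 48+20+11=79
- washer+bicycle+desk: volume 2+7+4=13, value 48+20+9=77
Best: $103.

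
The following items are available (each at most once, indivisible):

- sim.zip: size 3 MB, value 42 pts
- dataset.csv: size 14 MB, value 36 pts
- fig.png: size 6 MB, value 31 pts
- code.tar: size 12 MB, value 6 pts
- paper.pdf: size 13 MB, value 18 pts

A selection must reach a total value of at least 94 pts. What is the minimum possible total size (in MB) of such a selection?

Subsets with value ≥ 94, sorted by total size:
- sim.zip+dataset.csv+fig.png: size 23, value 109
- sim.zip+dataset.csv+paper.pdf: size 30, value 96
- sim.zip+fig.png+code.tar+paper.pdf: size 34, value 97
Minimum size: 23 MB.

23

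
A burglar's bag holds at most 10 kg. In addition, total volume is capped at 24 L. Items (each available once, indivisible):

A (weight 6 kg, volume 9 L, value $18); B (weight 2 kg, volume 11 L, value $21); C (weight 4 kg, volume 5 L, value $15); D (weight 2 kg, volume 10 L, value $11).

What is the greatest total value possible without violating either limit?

$39

Feasible sets respecting both limits:
- A+B: weight 8, volume 20, value 39
- B+C: weight 6, volume 16, value 36
- A+C: weight 10, volume 14, value 33
- B+D: weight 4, volume 21, value 32
Best: $39.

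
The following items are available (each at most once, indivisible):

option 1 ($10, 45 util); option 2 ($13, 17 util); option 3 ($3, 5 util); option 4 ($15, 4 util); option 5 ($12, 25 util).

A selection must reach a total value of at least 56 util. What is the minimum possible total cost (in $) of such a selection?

22

Subsets with value ≥ 56, sorted by total cost:
- option 1+option 5: cost 22, value 70
- option 1+option 2: cost 23, value 62
- option 1+option 3+option 5: cost 25, value 75
Minimum cost: 22 $.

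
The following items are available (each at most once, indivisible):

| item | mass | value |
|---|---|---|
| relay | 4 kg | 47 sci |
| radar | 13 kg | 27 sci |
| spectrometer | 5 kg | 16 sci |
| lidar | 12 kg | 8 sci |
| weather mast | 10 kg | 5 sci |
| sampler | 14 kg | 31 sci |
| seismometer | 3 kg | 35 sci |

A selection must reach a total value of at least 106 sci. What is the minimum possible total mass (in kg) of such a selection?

Subsets with value ≥ 106, sorted by total mass:
- relay+radar+seismometer: mass 20, value 109
- relay+sampler+seismometer: mass 21, value 113
- relay+spectrometer+lidar+seismometer: mass 24, value 106
Minimum mass: 20 kg.

20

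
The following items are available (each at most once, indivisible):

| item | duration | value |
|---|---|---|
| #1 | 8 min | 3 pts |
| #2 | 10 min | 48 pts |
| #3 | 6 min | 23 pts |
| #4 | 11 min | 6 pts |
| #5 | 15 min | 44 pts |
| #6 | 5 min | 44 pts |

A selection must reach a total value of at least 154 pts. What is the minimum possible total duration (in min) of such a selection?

Subsets with value ≥ 154, sorted by total duration:
- #2+#3+#5+#6: duration 36, value 159
- #1+#2+#3+#5+#6: duration 44, value 162
- #2+#3+#4+#5+#6: duration 47, value 165
- #1+#2+#3+#4+#5+#6: duration 55, value 168
Minimum duration: 36 min.

36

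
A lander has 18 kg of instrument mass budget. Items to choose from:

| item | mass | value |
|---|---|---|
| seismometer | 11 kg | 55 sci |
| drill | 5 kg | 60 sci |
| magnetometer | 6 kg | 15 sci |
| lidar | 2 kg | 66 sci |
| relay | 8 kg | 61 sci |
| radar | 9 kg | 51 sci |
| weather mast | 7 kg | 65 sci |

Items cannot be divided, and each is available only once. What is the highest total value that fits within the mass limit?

192 sci

Check high-value combinations within 18 kg:
- lidar+relay+weather mast: mass 2+8+7=17, value 66+61+65=192
- drill+lidar+weather mast: mass 5+2+7=14, value 60+66+65=191
- drill+lidar+relay: mass 5+2+8=15, value 60+66+61=187
- lidar+radar+weather mast: mass 2+9+7=18, value 66+51+65=182
Best: 192 sci.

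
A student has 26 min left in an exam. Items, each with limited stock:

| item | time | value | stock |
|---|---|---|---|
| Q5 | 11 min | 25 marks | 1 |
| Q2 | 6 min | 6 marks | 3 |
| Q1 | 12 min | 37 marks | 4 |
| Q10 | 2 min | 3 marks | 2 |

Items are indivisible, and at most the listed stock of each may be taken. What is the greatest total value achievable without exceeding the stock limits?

Best selections within time 26 and stock limits:
- 2×Q1 + 1×Q10: time 26, value 77
- 2×Q1: time 24, value 74
- 1×Q5 + 1×Q1 + 1×Q10: time 25, value 65
Best: 77 marks.

77 marks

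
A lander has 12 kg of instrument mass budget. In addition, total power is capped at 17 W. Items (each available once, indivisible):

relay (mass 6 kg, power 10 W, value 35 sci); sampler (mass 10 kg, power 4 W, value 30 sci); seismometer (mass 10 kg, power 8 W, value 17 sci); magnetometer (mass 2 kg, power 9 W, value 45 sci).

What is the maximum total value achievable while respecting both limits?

Feasible sets respecting both limits:
- sampler+magnetometer: mass 12, power 13, value 75
- seismometer+magnetometer: mass 12, power 17, value 62
- magnetometer: mass 2, power 9, value 45
- relay: mass 6, power 10, value 35
Best: 75 sci.

75 sci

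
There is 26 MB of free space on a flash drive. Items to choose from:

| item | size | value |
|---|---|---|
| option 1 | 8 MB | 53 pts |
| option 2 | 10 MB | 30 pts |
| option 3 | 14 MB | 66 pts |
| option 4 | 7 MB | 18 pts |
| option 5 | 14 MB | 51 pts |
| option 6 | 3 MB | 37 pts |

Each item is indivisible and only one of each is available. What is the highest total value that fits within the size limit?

Check high-value combinations within 26 MB:
- option 1+option 3+option 6: size 8+14+3=25, value 53+66+37=156
- option 1+option 5+option 6: size 8+14+3=25, value 53+51+37=141
- option 3+option 4+option 6: size 14+7+3=24, value 66+18+37=121
Best: 156 pts.

156 pts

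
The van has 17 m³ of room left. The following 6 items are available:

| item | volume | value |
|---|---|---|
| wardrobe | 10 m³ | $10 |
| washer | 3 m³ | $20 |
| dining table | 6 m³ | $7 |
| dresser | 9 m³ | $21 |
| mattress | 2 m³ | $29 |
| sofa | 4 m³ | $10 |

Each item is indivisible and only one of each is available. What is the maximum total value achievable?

Check high-value combinations within 17 m³:
- washer+dresser+mattress: volume 3+9+2=14, value 20+21+29=70
- washer+dining table+mattress+sofa: volume 3+6+2+4=15, value 20+7+29+10=66
- dresser+mattress+sofa: volume 9+2+4=15, value 21+29+10=60
- washer+mattress+sofa: volume 3+2+4=9, value 20+29+10=59
- wardrobe+washer+mattress: volume 10+3+2=15, value 10+20+29=59
Best: $70.

$70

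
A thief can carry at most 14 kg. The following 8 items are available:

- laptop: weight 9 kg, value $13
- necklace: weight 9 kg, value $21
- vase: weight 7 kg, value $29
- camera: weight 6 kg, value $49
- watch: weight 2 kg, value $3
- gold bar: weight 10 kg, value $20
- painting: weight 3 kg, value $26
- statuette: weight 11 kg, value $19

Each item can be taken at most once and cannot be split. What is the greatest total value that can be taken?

Check high-value combinations within 14 kg:
- camera+watch+painting: weight 6+2+3=11, value 49+3+26=78
- vase+camera: weight 7+6=13, value 29+49=78
- camera+painting: weight 6+3=9, value 49+26=75
Best: $78.

$78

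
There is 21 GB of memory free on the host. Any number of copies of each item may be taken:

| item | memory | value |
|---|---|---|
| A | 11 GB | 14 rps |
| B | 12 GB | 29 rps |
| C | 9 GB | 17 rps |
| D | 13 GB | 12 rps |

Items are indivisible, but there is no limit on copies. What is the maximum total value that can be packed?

Best value-per-unit is B at 29/12; filling with it alone gives 1×29 = 29.
Optimal mix: 1×B + 1×C → memory 21, value 46.

46 rps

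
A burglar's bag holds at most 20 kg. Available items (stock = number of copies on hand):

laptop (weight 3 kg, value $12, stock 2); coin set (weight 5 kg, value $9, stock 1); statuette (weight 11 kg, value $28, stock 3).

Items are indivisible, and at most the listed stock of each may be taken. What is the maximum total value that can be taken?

Top feasible selections:
- 2×laptop + 1×statuette: weight 17, value 52
- 1×laptop + 1×coin set + 1×statuette: weight 19, value 49
Best: $52.

$52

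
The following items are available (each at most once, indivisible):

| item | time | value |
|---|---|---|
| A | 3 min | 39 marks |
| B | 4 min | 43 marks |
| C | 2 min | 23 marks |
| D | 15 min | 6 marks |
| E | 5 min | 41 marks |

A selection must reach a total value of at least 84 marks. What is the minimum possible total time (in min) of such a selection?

Subsets with value ≥ 84, sorted by total time:
- A+B+C: time 9, value 105
- B+E: time 9, value 84
Minimum time: 9 min.

9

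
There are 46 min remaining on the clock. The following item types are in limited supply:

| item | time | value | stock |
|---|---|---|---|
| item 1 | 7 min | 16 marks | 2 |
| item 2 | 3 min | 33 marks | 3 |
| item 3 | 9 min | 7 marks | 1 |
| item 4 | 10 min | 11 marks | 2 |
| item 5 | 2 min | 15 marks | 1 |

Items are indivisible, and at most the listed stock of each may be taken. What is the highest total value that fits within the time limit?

168 marks

Best selections within time 46 and stock limits:
- 2×item 1 + 3×item 2 + 2×item 4 + 1×item 5: time 45, value 168
- 2×item 1 + 3×item 2 + 1×item 3 + 1×item 4 + 1×item 5: time 44, value 164
- 2×item 1 + 3×item 2 + 1×item 4 + 1×item 5: time 35, value 157
- 2×item 1 + 3×item 2 + 1×item 3 + 1×item 5: time 34, value 153
Best: 168 marks.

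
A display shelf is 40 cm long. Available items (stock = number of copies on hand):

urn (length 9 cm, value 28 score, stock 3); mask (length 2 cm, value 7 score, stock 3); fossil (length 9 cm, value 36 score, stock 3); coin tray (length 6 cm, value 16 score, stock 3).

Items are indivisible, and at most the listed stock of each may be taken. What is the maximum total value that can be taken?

150 score

Best selections within length 40 and stock limits:
- 1×urn + 2×mask + 3×fossil: length 40, value 150
- 3×mask + 3×fossil + 1×coin tray: length 39, value 145
- 1×urn + 1×mask + 3×fossil: length 38, value 143
- 2×urn + 2×mask + 2×fossil: length 40, value 142
Best: 150 score.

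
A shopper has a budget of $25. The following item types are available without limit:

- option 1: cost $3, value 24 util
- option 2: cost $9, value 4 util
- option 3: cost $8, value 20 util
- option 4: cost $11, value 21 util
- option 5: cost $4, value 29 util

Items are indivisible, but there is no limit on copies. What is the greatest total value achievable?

Best value-per-unit is option 1 at 24/3; filling with it alone gives 8×24 = 192.
Optimal mix: 7×option 1 + 1×option 5 → cost 25, value 197.

197 util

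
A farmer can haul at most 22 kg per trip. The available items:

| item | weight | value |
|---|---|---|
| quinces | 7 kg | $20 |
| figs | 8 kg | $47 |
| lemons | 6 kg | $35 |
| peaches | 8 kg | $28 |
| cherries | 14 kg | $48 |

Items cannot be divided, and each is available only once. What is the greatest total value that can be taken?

Check high-value combinations within 22 kg:
- figs+lemons+peaches: weight 8+6+8=22, value 47+35+28=110
- quinces+figs+lemons: weight 7+8+6=21, value 20+47+35=102
- figs+cherries: weight 8+14=22, value 47+48=95
- lemons+cherries: weight 6+14=20, value 35+48=83
Best: $110.

$110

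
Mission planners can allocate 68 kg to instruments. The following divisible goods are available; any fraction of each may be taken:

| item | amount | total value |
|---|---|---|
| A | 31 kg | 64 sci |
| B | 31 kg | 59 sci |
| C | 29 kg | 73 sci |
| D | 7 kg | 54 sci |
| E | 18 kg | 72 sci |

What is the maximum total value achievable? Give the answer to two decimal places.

227.90

Take in order of value per unit:
- D (54/7 per unit): all 7 → value 54, running total 54.00
- E (72/18 per unit): all 18 → value 72, running total 126.00
- C (73/29 per unit): all 29 → value 73, running total 199.00
- A (64/31 per unit): 14 of 31 → value 14×64/31 = 28.9032, running total 227.90
Total 227.90.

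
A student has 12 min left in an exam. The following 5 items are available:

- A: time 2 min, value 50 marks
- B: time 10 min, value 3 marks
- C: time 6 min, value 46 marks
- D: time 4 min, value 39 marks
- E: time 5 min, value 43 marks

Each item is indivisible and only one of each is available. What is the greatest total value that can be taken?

Check high-value combinations within 12 min:
- A+C+D: time 2+6+4=12, value 50+46+39=135
- A+D+E: time 2+4+5=11, value 50+39+43=132
- A+C: time 2+6=8, value 50+46=96
Best: 135 marks.

135 marks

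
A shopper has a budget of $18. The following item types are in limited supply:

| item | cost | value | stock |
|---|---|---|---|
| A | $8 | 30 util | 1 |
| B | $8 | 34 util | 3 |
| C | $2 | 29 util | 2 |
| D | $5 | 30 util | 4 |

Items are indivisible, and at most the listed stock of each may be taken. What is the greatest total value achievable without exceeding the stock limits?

Best selections within cost 18 and stock limits:
- 1×B + 2×C + 1×D: cost 17, value 122
- 1×C + 3×D: cost 17, value 119
- 2×C + 2×D: cost 14, value 118
Best: 122 util.

122 util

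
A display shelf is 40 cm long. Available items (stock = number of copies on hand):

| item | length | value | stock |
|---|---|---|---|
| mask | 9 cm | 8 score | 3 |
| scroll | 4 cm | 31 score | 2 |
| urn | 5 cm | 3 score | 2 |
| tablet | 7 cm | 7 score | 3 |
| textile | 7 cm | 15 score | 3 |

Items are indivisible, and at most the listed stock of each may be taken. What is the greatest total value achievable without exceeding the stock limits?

Best selections within length 40 and stock limits:
- 1×mask + 2×scroll + 3×textile: length 38, value 115
- 2×scroll + 1×tablet + 3×textile: length 36, value 114
- 2×scroll + 2×urn + 3×textile: length 39, value 113
Best: 115 score.

115 score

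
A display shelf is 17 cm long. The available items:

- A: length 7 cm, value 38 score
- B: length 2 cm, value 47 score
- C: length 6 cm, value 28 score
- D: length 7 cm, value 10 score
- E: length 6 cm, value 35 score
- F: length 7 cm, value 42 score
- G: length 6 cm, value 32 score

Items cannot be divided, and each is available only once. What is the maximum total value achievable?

127 score

Check high-value combinations within 17 cm:
- A+B+F: length 7+2+7=16, value 38+47+42=127
- B+E+F: length 2+6+7=15, value 47+35+42=124
- B+F+G: length 2+7+6=15, value 47+42+32=121
Best: 127 score.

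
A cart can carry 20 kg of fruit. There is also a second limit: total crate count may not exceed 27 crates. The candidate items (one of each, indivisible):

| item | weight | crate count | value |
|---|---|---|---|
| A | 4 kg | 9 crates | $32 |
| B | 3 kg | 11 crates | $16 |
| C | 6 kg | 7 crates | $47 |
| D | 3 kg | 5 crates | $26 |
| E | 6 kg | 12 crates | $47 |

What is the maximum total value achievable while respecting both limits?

$120

Feasible sets respecting both limits:
- C+D+E: weight 15, crate count 24, value 120
- A+C+D: weight 13, crate count 21, value 105
- A+D+E: weight 13, crate count 26, value 105
Best: $120.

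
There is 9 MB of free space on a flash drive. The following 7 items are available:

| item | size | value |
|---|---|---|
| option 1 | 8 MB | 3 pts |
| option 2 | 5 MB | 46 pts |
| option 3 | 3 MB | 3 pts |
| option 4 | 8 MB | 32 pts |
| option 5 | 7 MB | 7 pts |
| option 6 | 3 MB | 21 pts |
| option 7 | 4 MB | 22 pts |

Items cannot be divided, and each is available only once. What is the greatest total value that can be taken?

Check high-value combinations within 9 MB:
- option 2+option 7: size 5+4=9, value 46+22=68
- option 2+option 6: size 5+3=8, value 46+21=67
- option 2+option 3: size 5+3=8, value 46+3=49
Best: 68 pts.

68 pts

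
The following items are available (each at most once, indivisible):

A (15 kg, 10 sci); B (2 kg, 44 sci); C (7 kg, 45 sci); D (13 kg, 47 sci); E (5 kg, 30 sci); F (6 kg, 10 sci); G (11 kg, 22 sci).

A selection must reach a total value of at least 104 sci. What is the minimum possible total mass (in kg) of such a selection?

Subsets with value ≥ 104, sorted by total mass:
- B+C+E: mass 14, value 119
- B+C+E+F: mass 20, value 129
- B+D+E: mass 20, value 121
- B+C+G: mass 20, value 111
Minimum mass: 14 kg.

14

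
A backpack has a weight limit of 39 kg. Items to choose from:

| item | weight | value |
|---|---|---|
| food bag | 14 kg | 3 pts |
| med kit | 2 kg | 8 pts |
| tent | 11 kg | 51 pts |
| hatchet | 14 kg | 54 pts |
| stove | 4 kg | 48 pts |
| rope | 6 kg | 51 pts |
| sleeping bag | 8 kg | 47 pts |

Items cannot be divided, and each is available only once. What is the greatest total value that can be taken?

Check high-value combinations within 39 kg:
- med kit+tent+hatchet+stove+rope: weight 2+11+14+4+6=37, value 8+51+54+48+51=212
- med kit+hatchet+stove+rope+sleeping bag: weight 2+14+4+6+8=34, value 8+54+48+51+47=208
- med kit+tent+hatchet+stove+sleeping bag: weight 2+11+14+4+8=39, value 8+51+54+48+47=208
Best: 212 pts.

212 pts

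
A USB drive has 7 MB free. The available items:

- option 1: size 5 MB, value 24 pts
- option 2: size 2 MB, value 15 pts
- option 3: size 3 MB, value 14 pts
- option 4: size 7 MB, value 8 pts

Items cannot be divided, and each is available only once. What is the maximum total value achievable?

39 pts

This is a 0/1 knapsack; check combinations near the capacity.
- option 1+option 2: size 5+2=7, value 24+15=39
- option 2+option 3: size 2+3=5, value 15+14=29
- option 1: size 5, value 24
Best: 39 pts.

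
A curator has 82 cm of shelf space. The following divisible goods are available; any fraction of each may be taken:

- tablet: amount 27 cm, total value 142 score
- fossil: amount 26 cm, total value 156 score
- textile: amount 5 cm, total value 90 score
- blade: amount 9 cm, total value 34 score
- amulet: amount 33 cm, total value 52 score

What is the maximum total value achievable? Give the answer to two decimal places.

445.64

Take in order of value per unit:
- textile (90/5 per unit): all 5 → value 90, running total 90.00
- fossil (156/26 per unit): all 26 → value 156, running total 246.00
- tablet (142/27 per unit): all 27 → value 142, running total 388.00
- blade (34/9 per unit): all 9 → value 34, running total 422.00
- amulet (52/33 per unit): 15 of 33 → value 15×52/33 = 23.6364, running total 445.64
Total 445.64.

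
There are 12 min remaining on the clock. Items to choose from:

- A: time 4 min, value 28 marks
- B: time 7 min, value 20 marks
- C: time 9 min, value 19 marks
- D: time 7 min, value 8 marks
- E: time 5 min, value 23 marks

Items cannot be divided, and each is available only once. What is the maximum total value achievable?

51 marks

Check high-value combinations within 12 min:
- A+E: time 4+5=9, value 28+23=51
- A+B: time 4+7=11, value 28+20=48
- B+E: time 7+5=12, value 20+23=43
- A+D: time 4+7=11, value 28+8=36
Best: 51 marks.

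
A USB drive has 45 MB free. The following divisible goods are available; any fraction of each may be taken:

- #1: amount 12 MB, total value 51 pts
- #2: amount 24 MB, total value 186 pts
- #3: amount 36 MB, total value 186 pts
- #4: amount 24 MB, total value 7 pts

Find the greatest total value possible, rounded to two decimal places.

294.50

Take in order of value per unit:
- #2 (186/24 per unit): all 24 → value 186, running total 186.00
- #3 (186/36 per unit): 21 of 36 → value 21×186/36 = 108.5000, running total 294.50
Total 294.50.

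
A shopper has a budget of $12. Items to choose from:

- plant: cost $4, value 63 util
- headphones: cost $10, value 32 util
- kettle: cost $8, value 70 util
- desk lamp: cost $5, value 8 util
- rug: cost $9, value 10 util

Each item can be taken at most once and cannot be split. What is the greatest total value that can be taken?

This is a 0/1 knapsack; check combinations near the capacity.
- plant+kettle: cost 4+8=12, value 63+70=133
- plant+desk lamp: cost 4+5=9, value 63+8=71
- kettle: cost 8, value 70
Best: 133 util.

133 util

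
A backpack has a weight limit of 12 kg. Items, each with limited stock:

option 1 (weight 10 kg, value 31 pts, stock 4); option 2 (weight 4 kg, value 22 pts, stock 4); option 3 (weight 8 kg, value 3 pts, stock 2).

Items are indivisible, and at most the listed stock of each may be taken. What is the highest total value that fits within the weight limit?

66 pts

Top feasible selections:
- 3×option 2: weight 12, value 66
- 2×option 2: weight 8, value 44
- 1×option 1: weight 10, value 31
- 1×option 2 + 1×option 3: weight 12, value 25
Best: 66 pts.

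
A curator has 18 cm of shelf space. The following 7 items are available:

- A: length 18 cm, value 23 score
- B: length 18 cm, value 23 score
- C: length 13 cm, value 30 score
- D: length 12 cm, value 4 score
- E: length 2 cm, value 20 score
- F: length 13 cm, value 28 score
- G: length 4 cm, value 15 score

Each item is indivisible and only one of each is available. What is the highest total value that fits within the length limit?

Check high-value combinations within 18 cm:
- C+E: length 13+2=15, value 30+20=50
- E+F: length 2+13=15, value 20+28=48
- C+G: length 13+4=17, value 30+15=45
- F+G: length 13+4=17, value 28+15=43
- D+E+G: length 12+2+4=18, value 4+20+15=39
Best: 50 score.

50 score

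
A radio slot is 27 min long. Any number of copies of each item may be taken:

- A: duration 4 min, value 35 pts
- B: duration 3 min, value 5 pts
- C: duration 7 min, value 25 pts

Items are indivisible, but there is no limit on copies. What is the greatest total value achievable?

215 pts

Best value-per-unit is A at 35/4; filling with it alone gives 6×35 = 210.
Optimal mix: 6×A + 1×B → duration 27, value 215.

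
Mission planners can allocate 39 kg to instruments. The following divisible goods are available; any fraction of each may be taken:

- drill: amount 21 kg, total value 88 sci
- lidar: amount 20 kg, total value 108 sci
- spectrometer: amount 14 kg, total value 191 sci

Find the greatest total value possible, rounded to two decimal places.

Take in order of value per unit:
- spectrometer (191/14 per unit): all 14 → value 191, running total 191.00
- lidar (108/20 per unit): all 20 → value 108, running total 299.00
- drill (88/21 per unit): 5 of 21 → value 5×88/21 = 20.9524, running total 319.95
Total 319.95.

319.95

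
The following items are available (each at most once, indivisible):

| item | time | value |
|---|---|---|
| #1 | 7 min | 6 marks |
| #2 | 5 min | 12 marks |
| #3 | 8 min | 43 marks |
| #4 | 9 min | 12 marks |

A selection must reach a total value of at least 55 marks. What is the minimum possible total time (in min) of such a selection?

13

Subsets with value ≥ 55, sorted by total time:
- #2+#3: time 13, value 55
- #3+#4: time 17, value 55
Minimum time: 13 min.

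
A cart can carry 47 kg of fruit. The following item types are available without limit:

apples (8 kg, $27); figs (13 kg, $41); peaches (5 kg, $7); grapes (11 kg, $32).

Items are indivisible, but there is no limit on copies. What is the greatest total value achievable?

Best value-per-unit is apples at 27/8; filling with it alone gives 5×27 = 135.
Optimal mix: 1×apples + 3×figs → weight 47, value 150.

$150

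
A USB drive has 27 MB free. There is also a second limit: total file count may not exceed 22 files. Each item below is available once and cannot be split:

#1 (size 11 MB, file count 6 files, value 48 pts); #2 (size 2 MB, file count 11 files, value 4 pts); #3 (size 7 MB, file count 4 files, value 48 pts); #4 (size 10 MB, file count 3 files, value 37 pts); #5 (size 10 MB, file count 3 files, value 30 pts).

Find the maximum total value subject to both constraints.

115 pts

Feasible sets respecting both limits:
- #3+#4+#5: size 27, file count 10, value 115
- #1+#2+#3: size 20, file count 21, value 100
- #1+#3: size 18, file count 10, value 96
- #1+#2+#4: size 23, file count 20, value 89
Best: 115 pts.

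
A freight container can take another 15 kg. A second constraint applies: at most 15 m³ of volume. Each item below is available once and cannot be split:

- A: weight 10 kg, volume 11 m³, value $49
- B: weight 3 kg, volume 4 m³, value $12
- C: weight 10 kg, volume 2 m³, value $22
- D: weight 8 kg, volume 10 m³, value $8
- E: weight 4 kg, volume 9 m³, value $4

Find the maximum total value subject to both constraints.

$61

Feasible sets respecting both limits:
- A+B: weight 13, volume 15, value 61
- A: weight 10, volume 11, value 49
- B+C: weight 13, volume 6, value 34
- C+E: weight 14, volume 11, value 26
Best: $61.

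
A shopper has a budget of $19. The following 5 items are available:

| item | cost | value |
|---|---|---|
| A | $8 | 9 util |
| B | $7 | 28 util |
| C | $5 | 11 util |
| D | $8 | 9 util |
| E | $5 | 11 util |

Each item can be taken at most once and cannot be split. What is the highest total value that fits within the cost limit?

Check high-value combinations within $19:
- B+C+E: cost 7+5+5=17, value 28+11+11=50
- B+C: cost 7+5=12, value 28+11=39
- B+E: cost 7+5=12, value 28+11=39
- A+B: cost 8+7=15, value 9+28=37
- B+D: cost 7+8=15, value 28+9=37
Best: 50 util.

50 util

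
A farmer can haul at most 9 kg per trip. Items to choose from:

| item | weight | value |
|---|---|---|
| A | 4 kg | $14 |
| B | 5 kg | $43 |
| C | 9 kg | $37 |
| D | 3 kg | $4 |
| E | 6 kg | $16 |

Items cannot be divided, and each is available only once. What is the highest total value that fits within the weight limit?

$57

Check high-value combinations within 9 kg:
- A+B: weight 4+5=9, value 14+43=57
- B+D: weight 5+3=8, value 43+4=47
- B: weight 5, value 43
- C: weight 9, value 37
Best: $57.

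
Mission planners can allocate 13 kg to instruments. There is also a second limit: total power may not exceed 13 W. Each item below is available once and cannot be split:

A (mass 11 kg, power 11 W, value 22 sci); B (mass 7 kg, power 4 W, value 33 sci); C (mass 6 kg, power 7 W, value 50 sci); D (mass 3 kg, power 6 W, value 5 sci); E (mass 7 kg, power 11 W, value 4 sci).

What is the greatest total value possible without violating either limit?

Feasible sets respecting both limits:
- B+C: mass 13, power 11, value 83
- C+D: mass 9, power 13, value 55
- C: mass 6, power 7, value 50
Best: 83 sci.

83 sci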